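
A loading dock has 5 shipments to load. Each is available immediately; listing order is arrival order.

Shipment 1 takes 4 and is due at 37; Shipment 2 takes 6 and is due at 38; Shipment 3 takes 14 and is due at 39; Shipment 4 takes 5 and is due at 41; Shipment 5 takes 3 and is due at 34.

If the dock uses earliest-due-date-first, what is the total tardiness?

EDD (increasing due date): Shipment 5 Shipment 1 Shipment 2 Shipment 3 Shipment 4.
Shipment 5: 0→3, due 34, tardiness 0
Shipment 1: 3→7, due 37, tardiness 0
Shipment 2: 7→13, due 38, tardiness 0
Shipment 3: 13→27, due 39, tardiness 0
Shipment 4: 27→32, due 41, tardiness 0
Sum = 0+0+0+0+0 = 0.

0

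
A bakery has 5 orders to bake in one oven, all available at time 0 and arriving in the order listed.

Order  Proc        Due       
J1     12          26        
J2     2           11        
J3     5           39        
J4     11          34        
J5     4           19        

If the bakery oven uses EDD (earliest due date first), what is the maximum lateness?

EDD (increasing due date): J2 J5 J1 J4 J3.
J2: 0→2, due 11, lateness -9
J5: 2→6, due 19, lateness -13
J1: 6→18, due 26, lateness -8
J4: 18→29, due 34, lateness -5
J3: 29→34, due 39, lateness -5
Maximum = -5.

-5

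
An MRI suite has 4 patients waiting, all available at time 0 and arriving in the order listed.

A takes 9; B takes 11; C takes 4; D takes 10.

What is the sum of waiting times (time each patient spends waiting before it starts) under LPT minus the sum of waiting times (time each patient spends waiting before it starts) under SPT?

LPT (decreasing processing time): B D A C.
B: waits 0, runs 0→11
D: waits 11, runs 11→21
A: waits 21, runs 21→30
C: waits 30, runs 30→34
Sum = 0+11+21+30 = 62.
SPT (increasing processing time): C A D B.
C: waits 0, runs 0→4
A: waits 4, runs 4→13
D: waits 13, runs 13→23
B: waits 23, runs 23→34
Sum = 0+4+13+23 = 40.
Difference = 62 − 40 = 22.

22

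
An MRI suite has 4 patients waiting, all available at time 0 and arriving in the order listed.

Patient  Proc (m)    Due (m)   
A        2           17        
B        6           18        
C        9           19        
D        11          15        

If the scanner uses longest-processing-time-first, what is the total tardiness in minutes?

LPT (decreasing processing time): D C B A.
D: 0→11, due 15, tardiness 0
C: 11→20, due 19, tardiness 1
B: 20→26, due 18, tardiness 8
A: 26→28, due 17, tardiness 11
Sum = 0+1+8+11 = 20.

20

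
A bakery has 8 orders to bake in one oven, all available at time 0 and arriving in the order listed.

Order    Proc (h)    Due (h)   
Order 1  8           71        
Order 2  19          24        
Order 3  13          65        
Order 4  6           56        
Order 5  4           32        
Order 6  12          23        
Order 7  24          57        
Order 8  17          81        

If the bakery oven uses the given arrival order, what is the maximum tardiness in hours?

39

FIFO (arrival order): Order 1 Order 2 Order 3 Order 4 Order 5 Order 6 Order 7 Order 8.
Order 1: 0→8, due 71, tardiness 0
Order 2: 8→27, due 24, tardiness 3
Order 3: 27→40, due 65, tardiness 0
Order 4: 40→46, due 56, tardiness 0
Order 5: 46→50, due 32, tardiness 18
Order 6: 50→62, due 23, tardiness 39
Order 7: 62→86, due 57, tardiness 29
Order 8: 86→103, due 81, tardiness 22
Maximum = 39.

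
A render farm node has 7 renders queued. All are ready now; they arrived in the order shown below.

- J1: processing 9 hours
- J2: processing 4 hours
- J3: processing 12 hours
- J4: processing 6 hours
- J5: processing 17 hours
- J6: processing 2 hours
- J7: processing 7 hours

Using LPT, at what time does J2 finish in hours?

55

LPT (decreasing processing time): J5 J3 J1 J7 J4 J2 J6.
J5: 0→17
J3: 17→29
J1: 29→38
J7: 38→45
J4: 45→51
J2: 51→55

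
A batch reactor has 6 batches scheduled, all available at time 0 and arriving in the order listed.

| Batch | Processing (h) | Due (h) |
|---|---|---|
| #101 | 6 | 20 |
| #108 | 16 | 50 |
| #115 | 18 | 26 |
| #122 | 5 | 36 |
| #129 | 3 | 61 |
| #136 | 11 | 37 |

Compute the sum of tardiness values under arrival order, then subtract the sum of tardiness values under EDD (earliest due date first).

36

FIFO (arrival order): #101 #108 #115 #122 #129 #136.
#101: 0→6, due 20, tardiness 0
#108: 6→22, due 50, tardiness 0
#115: 22→40, due 26, tardiness 14
#122: 40→45, due 36, tardiness 9
#129: 45→48, due 61, tardiness 0
#136: 48→59, due 37, tardiness 22
Sum = 0+0+14+9+0+22 = 45.
EDD (increasing due date): #101 #115 #122 #136 #108 #129.
#101: 0→6, due 20, tardiness 0
#115: 6→24, due 26, tardiness 0
#122: 24→29, due 36, tardiness 0
#136: 29→40, due 37, tardiness 3
#108: 40→56, due 50, tardiness 6
#129: 56→59, due 61, tardiness 0
Sum = 0+0+0+3+6+0 = 9.
Difference = 45 − 9 = 36.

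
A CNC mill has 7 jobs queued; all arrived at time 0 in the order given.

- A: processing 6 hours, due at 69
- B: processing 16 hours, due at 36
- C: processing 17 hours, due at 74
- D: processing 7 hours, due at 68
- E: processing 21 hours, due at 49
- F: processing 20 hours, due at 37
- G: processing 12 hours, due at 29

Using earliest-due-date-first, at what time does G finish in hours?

12

EDD (increasing due date): G B F E D A C.
G: 0→12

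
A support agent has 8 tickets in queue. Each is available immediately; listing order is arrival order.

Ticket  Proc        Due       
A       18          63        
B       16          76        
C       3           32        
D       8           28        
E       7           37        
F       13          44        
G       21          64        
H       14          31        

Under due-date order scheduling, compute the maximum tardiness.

24

EDD (increasing due date): D H C E F A G B.
D: 0→8, due 28, tardiness 0
H: 8→22, due 31, tardiness 0
C: 22→25, due 32, tardiness 0
E: 25→32, due 37, tardiness 0
F: 32→45, due 44, tardiness 1
A: 45→63, due 63, tardiness 0
G: 63→84, due 64, tardiness 20
B: 84→100, due 76, tardiness 24
Maximum = 24.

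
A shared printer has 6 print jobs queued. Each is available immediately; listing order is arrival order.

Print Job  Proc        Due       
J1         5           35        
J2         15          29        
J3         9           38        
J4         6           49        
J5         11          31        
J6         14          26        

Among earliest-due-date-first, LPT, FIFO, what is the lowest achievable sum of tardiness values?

EDD (increasing due date): J6 J2 J5 J1 J3 J4.
J6: 0→14, due 26, tardiness 0
J2: 14→29, due 29, tardiness 0
J5: 29→40, due 31, tardiness 9
J1: 40→45, due 35, tardiness 10
J3: 45→54, due 38, tardiness 16
J4: 54→60, due 49, tardiness 11
Sum = 0+0+9+10+16+11 = 46.
LPT (decreasing processing time): J2 J6 J5 J3 J4 J1.
J2: 0→15, due 29, tardiness 0
J6: 15→29, due 26, tardiness 3
J5: 29→40, due 31, tardiness 9
J3: 40→49, due 38, tardiness 11
J4: 49→55, due 49, tardiness 6
J1: 55→60, due 35, tardiness 25
Sum = 0+3+9+11+6+25 = 54.
FIFO (arrival order): J1 J2 J3 J4 J5 J6.
J1: 0→5, due 35, tardiness 0
J2: 5→20, due 29, tardiness 0
J3: 20→29, due 38, tardiness 0
J4: 29→35, due 49, tardiness 0
J5: 35→46, due 31, tardiness 15
J6: 46→60, due 26, tardiness 34
Sum = 0+0+0+0+15+34 = 49.
EDD 46, LPT 54, FIFO 49 → minimum 46.

46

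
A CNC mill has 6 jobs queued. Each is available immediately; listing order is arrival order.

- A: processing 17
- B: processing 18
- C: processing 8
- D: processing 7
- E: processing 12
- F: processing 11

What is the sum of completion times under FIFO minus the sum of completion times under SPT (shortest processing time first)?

FIFO (arrival order): A B C D E F.
A: 0→17
B: 17→35
C: 35→43
D: 43→50
E: 50→62
F: 62→73
Sum = 17+35+43+50+62+73 = 280.
SPT (increasing processing time): D C F E A B.
D: 0→7
C: 7→15
F: 15→26
E: 26→38
A: 38→55
B: 55→73
Sum = 7+15+26+38+55+73 = 214.
Difference = 280 − 214 = 66.

66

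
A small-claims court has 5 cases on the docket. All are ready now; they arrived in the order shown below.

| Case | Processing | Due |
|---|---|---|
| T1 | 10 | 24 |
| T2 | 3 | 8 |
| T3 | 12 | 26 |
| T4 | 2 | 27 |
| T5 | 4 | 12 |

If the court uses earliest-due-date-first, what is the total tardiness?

7

EDD (increasing due date): T2 T5 T1 T3 T4.
T2: 0→3, due 8, tardiness 0
T5: 3→7, due 12, tardiness 0
T1: 7→17, due 24, tardiness 0
T3: 17→29, due 26, tardiness 3
T4: 29→31, due 27, tardiness 4
Sum = 0+0+0+3+4 = 7.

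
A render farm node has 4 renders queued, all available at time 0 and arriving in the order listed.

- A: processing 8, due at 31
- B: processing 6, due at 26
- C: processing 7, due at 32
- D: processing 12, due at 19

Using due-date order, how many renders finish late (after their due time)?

EDD (increasing due date): D B A C.
D: 0→12, due 19, tardiness 0
B: 12→18, due 26, tardiness 0
A: 18→26, due 31, tardiness 0
C: 26→33, due 32, tardiness 1
Late renders: 1.

1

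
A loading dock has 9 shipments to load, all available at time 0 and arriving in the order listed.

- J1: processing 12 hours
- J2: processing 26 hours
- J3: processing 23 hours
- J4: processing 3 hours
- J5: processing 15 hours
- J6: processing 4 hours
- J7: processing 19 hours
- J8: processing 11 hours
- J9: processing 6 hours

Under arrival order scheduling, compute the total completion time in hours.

FIFO (arrival order): J1 J2 J3 J4 J5 J6 J7 J8 J9.
J1: 0→12
J2: 12→38
J3: 38→61
J4: 61→64
J5: 64→79
J6: 79→83
J7: 83→102
J8: 102→113
J9: 113→119
Sum = 12+38+61+64+79+83+102+113+119 = 671.

671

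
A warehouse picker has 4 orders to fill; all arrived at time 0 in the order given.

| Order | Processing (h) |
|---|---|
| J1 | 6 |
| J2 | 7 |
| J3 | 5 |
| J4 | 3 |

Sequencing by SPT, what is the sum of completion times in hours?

46

SPT (increasing processing time): J4 J3 J1 J2.
J4: 0→3
J3: 3→8
J1: 8→14
J2: 14→21
Sum = 3+8+14+21 = 46.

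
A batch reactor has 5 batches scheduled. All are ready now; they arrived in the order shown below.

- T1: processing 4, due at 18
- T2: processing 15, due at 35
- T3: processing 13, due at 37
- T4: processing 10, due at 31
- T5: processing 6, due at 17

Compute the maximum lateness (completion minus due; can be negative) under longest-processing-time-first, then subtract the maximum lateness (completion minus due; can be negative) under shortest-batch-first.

LPT (decreasing processing time): T2 T3 T4 T5 T1.
T2: 0→15, due 35, lateness -20
T3: 15→28, due 37, lateness -9
T4: 28→38, due 31, lateness 7
T5: 38→44, due 17, lateness 27
T1: 44→48, due 18, lateness 30
Maximum = 30.
SPT (increasing processing time): T1 T5 T4 T3 T2.
T1: 0→4, due 18, lateness -14
T5: 4→10, due 17, lateness -7
T4: 10→20, due 31, lateness -11
T3: 20→33, due 37, lateness -4
T2: 33→48, due 35, lateness 13
Maximum = 13.
Difference = 30 − 13 = 17.

17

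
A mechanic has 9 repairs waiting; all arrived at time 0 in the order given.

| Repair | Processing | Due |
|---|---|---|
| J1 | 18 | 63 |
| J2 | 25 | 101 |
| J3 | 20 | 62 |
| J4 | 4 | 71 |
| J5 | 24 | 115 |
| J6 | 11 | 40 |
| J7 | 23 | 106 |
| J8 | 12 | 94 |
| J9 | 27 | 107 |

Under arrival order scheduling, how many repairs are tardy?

FIFO (arrival order): J1 J2 J3 J4 J5 J6 J7 J8 J9.
J1: 0→18, due 63, tardiness 0
J2: 18→43, due 101, tardiness 0
J3: 43→63, due 62, tardiness 1
J4: 63→67, due 71, tardiness 0
J5: 67→91, due 115, tardiness 0
J6: 91→102, due 40, tardiness 62
J7: 102→125, due 106, tardiness 19
J8: 125→137, due 94, tardiness 43
J9: 137→164, due 107, tardiness 57
Late repairs: 5.

5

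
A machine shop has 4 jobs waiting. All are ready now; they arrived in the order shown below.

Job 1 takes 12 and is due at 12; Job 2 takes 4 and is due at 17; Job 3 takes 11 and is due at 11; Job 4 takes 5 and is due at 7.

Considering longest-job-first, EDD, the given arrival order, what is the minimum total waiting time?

49

LPT (decreasing processing time): Job 1 Job 3 Job 4 Job 2.
Job 1: waits 0, runs 0→12
Job 3: waits 12, runs 12→23
Job 4: waits 23, runs 23→28
Job 2: waits 28, runs 28→32
Sum = 0+12+23+28 = 63.
EDD (increasing due date): Job 4 Job 3 Job 1 Job 2.
Job 4: waits 0, runs 0→5
Job 3: waits 5, runs 5→16
Job 1: waits 16, runs 16→28
Job 2: waits 28, runs 28→32
Sum = 0+5+16+28 = 49.
FIFO (arrival order): Job 1 Job 2 Job 3 Job 4.
Job 1: waits 0, runs 0→12
Job 2: waits 12, runs 12→16
Job 3: waits 16, runs 16→27
Job 4: waits 27, runs 27→32
Sum = 0+12+16+27 = 55.
LPT 63, EDD 49, FIFO 55 → minimum 49.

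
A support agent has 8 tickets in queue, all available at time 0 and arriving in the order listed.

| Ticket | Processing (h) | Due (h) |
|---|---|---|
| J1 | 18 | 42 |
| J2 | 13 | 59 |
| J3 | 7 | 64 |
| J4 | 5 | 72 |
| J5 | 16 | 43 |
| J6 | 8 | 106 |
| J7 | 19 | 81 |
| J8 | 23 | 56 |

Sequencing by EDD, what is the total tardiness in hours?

58

EDD (increasing due date): J1 J5 J8 J2 J3 J4 J7 J6.
J1: 0→18, due 42, tardiness 0
J5: 18→34, due 43, tardiness 0
J8: 34→57, due 56, tardiness 1
J2: 57→70, due 59, tardiness 11
J3: 70→77, due 64, tardiness 13
J4: 77→82, due 72, tardiness 10
J7: 82→101, due 81, tardiness 20
J6: 101→109, due 106, tardiness 3
Sum = 0+0+1+11+13+10+20+3 = 58.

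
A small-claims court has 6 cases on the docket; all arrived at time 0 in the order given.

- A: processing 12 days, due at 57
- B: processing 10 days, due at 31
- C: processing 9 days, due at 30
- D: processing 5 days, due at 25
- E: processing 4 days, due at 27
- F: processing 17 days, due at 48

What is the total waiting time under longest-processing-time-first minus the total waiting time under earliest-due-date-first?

LPT (decreasing processing time): F A B C D E.
F: waits 0, runs 0→17
A: waits 17, runs 17→29
B: waits 29, runs 29→39
C: waits 39, runs 39→48
D: waits 48, runs 48→53
E: waits 53, runs 53→57
Sum = 0+17+29+39+48+53 = 186.
EDD (increasing due date): D E C B F A.
D: waits 0, runs 0→5
E: waits 5, runs 5→9
C: waits 9, runs 9→18
B: waits 18, runs 18→28
F: waits 28, runs 28→45
A: waits 45, runs 45→57
Sum = 0+5+9+18+28+45 = 105.
Difference = 186 − 105 = 81.

81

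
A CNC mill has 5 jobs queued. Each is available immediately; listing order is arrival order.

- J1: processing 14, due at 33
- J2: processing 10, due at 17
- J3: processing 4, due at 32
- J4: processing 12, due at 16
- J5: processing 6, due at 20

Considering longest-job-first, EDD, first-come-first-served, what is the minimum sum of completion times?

140

LPT (decreasing processing time): J1 J4 J2 J5 J3.
J1: 0→14
J4: 14→26
J2: 26→36
J5: 36→42
J3: 42→46
Sum = 14+26+36+42+46 = 164.
EDD (increasing due date): J4 J2 J5 J3 J1.
J4: 0→12
J2: 12→22
J5: 22→28
J3: 28→32
J1: 32→46
Sum = 12+22+28+32+46 = 140.
FIFO (arrival order): J1 J2 J3 J4 J5.
J1: 0→14
J2: 14→24
J3: 24→28
J4: 28→40
J5: 40→46
Sum = 14+24+28+40+46 = 152.
LPT 164, EDD 140, FIFO 152 → minimum 140.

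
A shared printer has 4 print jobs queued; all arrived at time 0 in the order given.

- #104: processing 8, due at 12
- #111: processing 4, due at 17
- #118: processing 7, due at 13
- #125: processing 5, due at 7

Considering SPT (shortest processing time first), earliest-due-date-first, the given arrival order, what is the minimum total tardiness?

SPT (increasing processing time): #111 #125 #118 #104.
#111: 0→4, due 17, tardiness 0
#125: 4→9, due 7, tardiness 2
#118: 9→16, due 13, tardiness 3
#104: 16→24, due 12, tardiness 12
Sum = 0+2+3+12 = 17.
EDD (increasing due date): #125 #104 #118 #111.
#125: 0→5, due 7, tardiness 0
#104: 5→13, due 12, tardiness 1
#118: 13→20, due 13, tardiness 7
#111: 20→24, due 17, tardiness 7
Sum = 0+1+7+7 = 15.
FIFO (arrival order): #104 #111 #118 #125.
#104: 0→8, due 12, tardiness 0
#111: 8→12, due 17, tardiness 0
#118: 12→19, due 13, tardiness 6
#125: 19→24, due 7, tardiness 17
Sum = 0+0+6+17 = 23.
SPT 17, EDD 15, FIFO 23 → minimum 15.

15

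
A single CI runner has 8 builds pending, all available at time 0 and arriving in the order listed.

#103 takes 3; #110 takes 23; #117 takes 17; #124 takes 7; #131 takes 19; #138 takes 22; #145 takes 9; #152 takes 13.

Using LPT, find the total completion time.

633

LPT (decreasing processing time): #110 #138 #131 #117 #152 #145 #124 #103.
#110: 0→23
#138: 23→45
#131: 45→64
#117: 64→81
#152: 81→94
#145: 94→103
#124: 103→110
#103: 110→113
Sum = 23+45+64+81+94+103+110+113 = 633.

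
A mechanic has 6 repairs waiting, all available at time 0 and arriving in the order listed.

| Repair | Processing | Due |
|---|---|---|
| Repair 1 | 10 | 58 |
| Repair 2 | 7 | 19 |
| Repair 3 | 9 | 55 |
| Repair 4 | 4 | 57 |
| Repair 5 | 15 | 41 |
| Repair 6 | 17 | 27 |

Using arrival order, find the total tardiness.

FIFO (arrival order): Repair 1 Repair 2 Repair 3 Repair 4 Repair 5 Repair 6.
Repair 1: 0→10, due 58, tardiness 0
Repair 2: 10→17, due 19, tardiness 0
Repair 3: 17→26, due 55, tardiness 0
Repair 4: 26→30, due 57, tardiness 0
Repair 5: 30→45, due 41, tardiness 4
Repair 6: 45→62, due 27, tardiness 35
Sum = 0+0+0+0+4+35 = 39.

39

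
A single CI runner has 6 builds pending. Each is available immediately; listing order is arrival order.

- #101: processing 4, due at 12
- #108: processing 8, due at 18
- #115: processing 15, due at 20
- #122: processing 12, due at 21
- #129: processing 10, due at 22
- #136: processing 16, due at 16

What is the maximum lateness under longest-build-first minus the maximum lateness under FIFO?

4

LPT (decreasing processing time): #136 #115 #122 #129 #108 #101.
#136: 0→16, due 16, lateness 0
#115: 16→31, due 20, lateness 11
#122: 31→43, due 21, lateness 22
#129: 43→53, due 22, lateness 31
#108: 53→61, due 18, lateness 43
#101: 61→65, due 12, lateness 53
Maximum = 53.
FIFO (arrival order): #101 #108 #115 #122 #129 #136.
#101: 0→4, due 12, lateness -8
#108: 4→12, due 18, lateness -6
#115: 12→27, due 20, lateness 7
#122: 27→39, due 21, lateness 18
#129: 39→49, due 22, lateness 27
#136: 49→65, due 16, lateness 49
Maximum = 49.
Difference = 53 − 49 = 4.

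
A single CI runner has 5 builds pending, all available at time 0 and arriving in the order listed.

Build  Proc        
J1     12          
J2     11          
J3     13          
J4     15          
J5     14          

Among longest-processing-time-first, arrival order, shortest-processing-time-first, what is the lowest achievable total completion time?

185

LPT (decreasing processing time): J4 J5 J3 J1 J2.
J4: 0→15
J5: 15→29
J3: 29→42
J1: 42→54
J2: 54→65
Sum = 15+29+42+54+65 = 205.
FIFO (arrival order): J1 J2 J3 J4 J5.
J1: 0→12
J2: 12→23
J3: 23→36
J4: 36→51
J5: 51→65
Sum = 12+23+36+51+65 = 187.
SPT (increasing processing time): J2 J1 J3 J5 J4.
J2: 0→11
J1: 11→23
J3: 23→36
J5: 36→50
J4: 50→65
Sum = 11+23+36+50+65 = 185.
LPT 205, FIFO 187, SPT 185 → minimum 185.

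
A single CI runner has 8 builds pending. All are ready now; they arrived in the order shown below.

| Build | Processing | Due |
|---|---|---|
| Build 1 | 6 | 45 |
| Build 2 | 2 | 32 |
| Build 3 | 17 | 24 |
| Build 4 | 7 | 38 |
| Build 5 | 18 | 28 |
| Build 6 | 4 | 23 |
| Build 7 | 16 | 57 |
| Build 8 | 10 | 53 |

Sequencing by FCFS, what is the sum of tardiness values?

FIFO (arrival order): Build 1 Build 2 Build 3 Build 4 Build 5 Build 6 Build 7 Build 8.
Build 1: 0→6, due 45, tardiness 0
Build 2: 6→8, due 32, tardiness 0
Build 3: 8→25, due 24, tardiness 1
Build 4: 25→32, due 38, tardiness 0
Build 5: 32→50, due 28, tardiness 22
Build 6: 50→54, due 23, tardiness 31
Build 7: 54→70, due 57, tardiness 13
Build 8: 70→80, due 53, tardiness 27
Sum = 0+0+1+0+22+31+13+27 = 94.

94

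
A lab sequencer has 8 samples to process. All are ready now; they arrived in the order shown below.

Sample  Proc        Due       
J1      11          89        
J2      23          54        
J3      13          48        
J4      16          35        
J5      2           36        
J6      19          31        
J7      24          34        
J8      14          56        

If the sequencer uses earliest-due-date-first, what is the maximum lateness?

EDD (increasing due date): J6 J7 J4 J5 J3 J2 J8 J1.
J6: 0→19, due 31, lateness -12
J7: 19→43, due 34, lateness 9
J4: 43→59, due 35, lateness 24
J5: 59→61, due 36, lateness 25
J3: 61→74, due 48, lateness 26
J2: 74→97, due 54, lateness 43
J8: 97→111, due 56, lateness 55
J1: 111→122, due 89, lateness 33
Maximum = 55.

55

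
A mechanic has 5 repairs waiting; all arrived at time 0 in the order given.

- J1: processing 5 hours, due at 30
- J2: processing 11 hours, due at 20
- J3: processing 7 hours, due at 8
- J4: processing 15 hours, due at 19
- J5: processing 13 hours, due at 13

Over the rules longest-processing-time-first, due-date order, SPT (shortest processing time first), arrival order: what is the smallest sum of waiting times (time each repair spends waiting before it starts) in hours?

76

LPT (decreasing processing time): J4 J5 J2 J3 J1.
J4: waits 0, runs 0→15
J5: waits 15, runs 15→28
J2: waits 28, runs 28→39
J3: waits 39, runs 39→46
J1: waits 46, runs 46→51
Sum = 0+15+28+39+46 = 128.
EDD (increasing due date): J3 J5 J4 J2 J1.
J3: waits 0, runs 0→7
J5: waits 7, runs 7→20
J4: waits 20, runs 20→35
J2: waits 35, runs 35→46
J1: waits 46, runs 46→51
Sum = 0+7+20+35+46 = 108.
SPT (increasing processing time): J1 J3 J2 J5 J4.
J1: waits 0, runs 0→5
J3: waits 5, runs 5→12
J2: waits 12, runs 12→23
J5: waits 23, runs 23→36
J4: waits 36, runs 36→51
Sum = 0+5+12+23+36 = 76.
FIFO (arrival order): J1 J2 J3 J4 J5.
J1: waits 0, runs 0→5
J2: waits 5, runs 5→16
J3: waits 16, runs 16→23
J4: waits 23, runs 23→38
J5: waits 38, runs 38→51
Sum = 0+5+16+23+38 = 82.
LPT 128, EDD 108, SPT 76, FIFO 82 → minimum 76.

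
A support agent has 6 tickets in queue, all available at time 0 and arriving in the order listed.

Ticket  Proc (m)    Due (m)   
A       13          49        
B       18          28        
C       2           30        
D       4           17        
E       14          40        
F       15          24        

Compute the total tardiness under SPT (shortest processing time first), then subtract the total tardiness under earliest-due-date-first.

SPT (increasing processing time): C D A E F B.
C: 0→2, due 30, tardiness 0
D: 2→6, due 17, tardiness 0
A: 6→19, due 49, tardiness 0
E: 19→33, due 40, tardiness 0
F: 33→48, due 24, tardiness 24
B: 48→66, due 28, tardiness 38
Sum = 0+0+0+0+24+38 = 62.
EDD (increasing due date): D F B C E A.
D: 0→4, due 17, tardiness 0
F: 4→19, due 24, tardiness 0
B: 19→37, due 28, tardiness 9
C: 37→39, due 30, tardiness 9
E: 39→53, due 40, tardiness 13
A: 53→66, due 49, tardiness 17
Sum = 0+0+9+9+13+17 = 48.
Difference = 62 − 48 = 14.

14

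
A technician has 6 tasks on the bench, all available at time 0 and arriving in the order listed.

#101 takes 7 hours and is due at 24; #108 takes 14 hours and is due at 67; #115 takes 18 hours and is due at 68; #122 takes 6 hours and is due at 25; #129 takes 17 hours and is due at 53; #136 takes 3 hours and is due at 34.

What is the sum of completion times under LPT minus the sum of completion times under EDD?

104

LPT (decreasing processing time): #115 #129 #108 #101 #122 #136.
#115: 0→18
#129: 18→35
#108: 35→49
#101: 49→56
#122: 56→62
#136: 62→65
Sum = 18+35+49+56+62+65 = 285.
EDD (increasing due date): #101 #122 #136 #129 #108 #115.
#101: 0→7
#122: 7→13
#136: 13→16
#129: 16→33
#108: 33→47
#115: 47→65
Sum = 7+13+16+33+47+65 = 181.
Difference = 285 − 181 = 104.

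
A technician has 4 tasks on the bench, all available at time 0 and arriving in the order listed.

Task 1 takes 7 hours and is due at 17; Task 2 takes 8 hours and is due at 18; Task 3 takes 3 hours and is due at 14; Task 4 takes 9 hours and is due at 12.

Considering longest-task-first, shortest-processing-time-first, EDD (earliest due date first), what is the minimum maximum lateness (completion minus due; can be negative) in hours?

9

LPT (decreasing processing time): Task 4 Task 2 Task 1 Task 3.
Task 4: 0→9, due 12, lateness -3
Task 2: 9→17, due 18, lateness -1
Task 1: 17→24, due 17, lateness 7
Task 3: 24→27, due 14, lateness 13
Maximum = 13.
SPT (increasing processing time): Task 3 Task 1 Task 2 Task 4.
Task 3: 0→3, due 14, lateness -11
Task 1: 3→10, due 17, lateness -7
Task 2: 10→18, due 18, lateness 0
Task 4: 18→27, due 12, lateness 15
Maximum = 15.
EDD (increasing due date): Task 4 Task 3 Task 1 Task 2.
Task 4: 0→9, due 12, lateness -3
Task 3: 9→12, due 14, lateness -2
Task 1: 12→19, due 17, lateness 2
Task 2: 19→27, due 18, lateness 9
Maximum = 9.
LPT 13, SPT 15, EDD 9 → minimum 9.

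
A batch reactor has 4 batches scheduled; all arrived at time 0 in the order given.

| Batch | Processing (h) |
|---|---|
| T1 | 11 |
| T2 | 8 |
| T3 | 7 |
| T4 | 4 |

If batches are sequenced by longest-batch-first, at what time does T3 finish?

26

LPT (decreasing processing time): T1 T2 T3 T4.
T1: 0→11
T2: 11→19
T3: 19→26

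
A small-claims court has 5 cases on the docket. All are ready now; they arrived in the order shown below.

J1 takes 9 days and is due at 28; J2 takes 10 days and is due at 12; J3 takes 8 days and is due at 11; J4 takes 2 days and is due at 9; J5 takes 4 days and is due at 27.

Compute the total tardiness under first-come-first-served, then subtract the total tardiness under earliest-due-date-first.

FIFO (arrival order): J1 J2 J3 J4 J5.
J1: 0→9, due 28, tardiness 0
J2: 9→19, due 12, tardiness 7
J3: 19→27, due 11, tardiness 16
J4: 27→29, due 9, tardiness 20
J5: 29→33, due 27, tardiness 6
Sum = 0+7+16+20+6 = 49.
EDD (increasing due date): J4 J3 J2 J5 J1.
J4: 0→2, due 9, tardiness 0
J3: 2→10, due 11, tardiness 0
J2: 10→20, due 12, tardiness 8
J5: 20→24, due 27, tardiness 0
J1: 24→33, due 28, tardiness 5
Sum = 0+0+8+0+5 = 13.
Difference = 49 − 13 = 36.

36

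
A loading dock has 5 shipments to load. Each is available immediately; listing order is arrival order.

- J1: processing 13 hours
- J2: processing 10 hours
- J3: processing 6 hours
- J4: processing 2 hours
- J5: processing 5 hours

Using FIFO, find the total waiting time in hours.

96

FIFO (arrival order): J1 J2 J3 J4 J5.
J1: waits 0, runs 0→13
J2: waits 13, runs 13→23
J3: waits 23, runs 23→29
J4: waits 29, runs 29→31
J5: waits 31, runs 31→36
Sum = 0+13+23+29+31 = 96.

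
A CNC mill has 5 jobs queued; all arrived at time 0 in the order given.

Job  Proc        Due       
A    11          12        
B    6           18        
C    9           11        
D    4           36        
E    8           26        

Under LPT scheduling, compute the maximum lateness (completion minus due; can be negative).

16

LPT (decreasing processing time): A C E B D.
A: 0→11, due 12, lateness -1
C: 11→20, due 11, lateness 9
E: 20→28, due 26, lateness 2
B: 28→34, due 18, lateness 16
D: 34→38, due 36, lateness 2
Maximum = 16.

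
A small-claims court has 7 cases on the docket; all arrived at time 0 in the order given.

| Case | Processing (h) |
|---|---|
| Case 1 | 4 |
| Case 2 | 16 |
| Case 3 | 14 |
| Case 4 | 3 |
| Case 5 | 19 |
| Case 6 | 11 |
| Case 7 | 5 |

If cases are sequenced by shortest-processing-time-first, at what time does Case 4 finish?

SPT (increasing processing time): Case 4 Case 1 Case 7 Case 6 Case 3 Case 2 Case 5.
Case 4: 0→3

3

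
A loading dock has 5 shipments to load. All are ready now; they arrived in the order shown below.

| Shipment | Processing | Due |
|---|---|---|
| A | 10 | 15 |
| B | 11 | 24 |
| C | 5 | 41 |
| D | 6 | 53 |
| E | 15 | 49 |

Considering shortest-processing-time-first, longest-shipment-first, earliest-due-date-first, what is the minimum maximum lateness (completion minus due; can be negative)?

SPT (increasing processing time): C D A B E.
C: 0→5, due 41, lateness -36
D: 5→11, due 53, lateness -42
A: 11→21, due 15, lateness 6
B: 21→32, due 24, lateness 8
E: 32→47, due 49, lateness -2
Maximum = 8.
LPT (decreasing processing time): E B A D C.
E: 0→15, due 49, lateness -34
B: 15→26, due 24, lateness 2
A: 26→36, due 15, lateness 21
D: 36→42, due 53, lateness -11
C: 42→47, due 41, lateness 6
Maximum = 21.
EDD (increasing due date): A B C E D.
A: 0→10, due 15, lateness -5
B: 10→21, due 24, lateness -3
C: 21→26, due 41, lateness -15
E: 26→41, due 49, lateness -8
D: 41→47, due 53, lateness -6
Maximum = -3.
SPT 8, LPT 21, EDD -3 → minimum -3.

-3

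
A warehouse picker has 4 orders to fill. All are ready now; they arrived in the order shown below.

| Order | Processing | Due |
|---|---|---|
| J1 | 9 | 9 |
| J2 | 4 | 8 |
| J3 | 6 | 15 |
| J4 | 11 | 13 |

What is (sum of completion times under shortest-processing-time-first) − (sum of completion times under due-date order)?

-8

SPT (increasing processing time): J2 J3 J1 J4.
J2: 0→4
J3: 4→10
J1: 10→19
J4: 19→30
Sum = 4+10+19+30 = 63.
EDD (increasing due date): J2 J1 J4 J3.
J2: 0→4
J1: 4→13
J4: 13→24
J3: 24→30
Sum = 4+13+24+30 = 71.
Difference = 63 − 71 = -8.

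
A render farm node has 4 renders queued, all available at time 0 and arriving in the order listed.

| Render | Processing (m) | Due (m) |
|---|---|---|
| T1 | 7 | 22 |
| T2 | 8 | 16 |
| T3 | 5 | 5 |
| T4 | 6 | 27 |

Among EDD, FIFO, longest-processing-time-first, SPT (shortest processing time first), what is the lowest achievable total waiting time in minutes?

34

EDD (increasing due date): T3 T2 T1 T4.
T3: waits 0, runs 0→5
T2: waits 5, runs 5→13
T1: waits 13, runs 13→20
T4: waits 20, runs 20→26
Sum = 0+5+13+20 = 38.
FIFO (arrival order): T1 T2 T3 T4.
T1: waits 0, runs 0→7
T2: waits 7, runs 7→15
T3: waits 15, runs 15→20
T4: waits 20, runs 20→26
Sum = 0+7+15+20 = 42.
LPT (decreasing processing time): T2 T1 T4 T3.
T2: waits 0, runs 0→8
T1: waits 8, runs 8→15
T4: waits 15, runs 15→21
T3: waits 21, runs 21→26
Sum = 0+8+15+21 = 44.
SPT (increasing processing time): T3 T4 T1 T2.
T3: waits 0, runs 0→5
T4: waits 5, runs 5→11
T1: waits 11, runs 11→18
T2: waits 18, runs 18→26
Sum = 0+5+11+18 = 34.
EDD 38, FIFO 42, LPT 44, SPT 34 → minimum 34.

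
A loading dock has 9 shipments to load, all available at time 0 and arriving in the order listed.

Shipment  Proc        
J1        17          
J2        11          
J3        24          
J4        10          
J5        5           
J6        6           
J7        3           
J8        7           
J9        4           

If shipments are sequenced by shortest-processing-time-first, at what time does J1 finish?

63

SPT (increasing processing time): J7 J9 J5 J6 J8 J4 J2 J1 J3.
J7: 0→3
J9: 3→7
J5: 7→12
J6: 12→18
J8: 18→25
J4: 25→35
J2: 35→46
J1: 46→63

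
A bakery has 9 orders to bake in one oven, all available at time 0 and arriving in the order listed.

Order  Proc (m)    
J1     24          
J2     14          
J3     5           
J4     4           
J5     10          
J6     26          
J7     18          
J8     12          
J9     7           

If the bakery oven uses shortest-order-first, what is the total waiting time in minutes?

SPT (increasing processing time): J4 J3 J9 J5 J8 J2 J7 J1 J6.
J4: waits 0, runs 0→4
J3: waits 4, runs 4→9
J9: waits 9, runs 9→16
J5: waits 16, runs 16→26
J8: waits 26, runs 26→38
J2: waits 38, runs 38→52
J7: waits 52, runs 52→70
J1: waits 70, runs 70→94
J6: waits 94, runs 94→120
Sum = 0+4+9+16+26+38+52+70+94 = 309.

309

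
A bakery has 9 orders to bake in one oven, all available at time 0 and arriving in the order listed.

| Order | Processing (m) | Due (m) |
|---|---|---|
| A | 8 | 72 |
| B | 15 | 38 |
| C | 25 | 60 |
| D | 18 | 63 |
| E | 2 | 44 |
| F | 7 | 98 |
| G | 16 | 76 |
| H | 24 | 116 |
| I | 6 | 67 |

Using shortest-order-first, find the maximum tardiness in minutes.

61

SPT (increasing processing time): E I F A B G D H C.
E: 0→2, due 44, tardiness 0
I: 2→8, due 67, tardiness 0
F: 8→15, due 98, tardiness 0
A: 15→23, due 72, tardiness 0
B: 23→38, due 38, tardiness 0
G: 38→54, due 76, tardiness 0
D: 54→72, due 63, tardiness 9
H: 72→96, due 116, tardiness 0
C: 96→121, due 60, tardiness 61
Maximum = 61.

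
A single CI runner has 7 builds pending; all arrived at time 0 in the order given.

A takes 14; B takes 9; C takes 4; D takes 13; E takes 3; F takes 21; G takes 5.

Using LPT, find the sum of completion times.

LPT (decreasing processing time): F A D B G C E.
F: 0→21
A: 21→35
D: 35→48
B: 48→57
G: 57→62
C: 62→66
E: 66→69
Sum = 21+35+48+57+62+66+69 = 358.

358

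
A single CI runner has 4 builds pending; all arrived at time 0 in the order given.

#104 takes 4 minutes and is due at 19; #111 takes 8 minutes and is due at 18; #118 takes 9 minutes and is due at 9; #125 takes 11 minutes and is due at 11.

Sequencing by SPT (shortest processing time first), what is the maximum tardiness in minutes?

21

SPT (increasing processing time): #104 #111 #118 #125.
#104: 0→4, due 19, tardiness 0
#111: 4→12, due 18, tardiness 0
#118: 12→21, due 9, tardiness 12
#125: 21→32, due 11, tardiness 21
Maximum = 21.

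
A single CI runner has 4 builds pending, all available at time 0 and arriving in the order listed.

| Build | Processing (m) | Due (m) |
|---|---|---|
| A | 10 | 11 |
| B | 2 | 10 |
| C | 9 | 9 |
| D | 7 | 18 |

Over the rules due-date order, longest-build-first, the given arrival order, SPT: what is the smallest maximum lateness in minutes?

10

EDD (increasing due date): C B A D.
C: 0→9, due 9, lateness 0
B: 9→11, due 10, lateness 1
A: 11→21, due 11, lateness 10
D: 21→28, due 18, lateness 10
Maximum = 10.
LPT (decreasing processing time): A C D B.
A: 0→10, due 11, lateness -1
C: 10→19, due 9, lateness 10
D: 19→26, due 18, lateness 8
B: 26→28, due 10, lateness 18
Maximum = 18.
FIFO (arrival order): A B C D.
A: 0→10, due 11, lateness -1
B: 10→12, due 10, lateness 2
C: 12→21, due 9, lateness 12
D: 21→28, due 18, lateness 10
Maximum = 12.
SPT (increasing processing time): B D C A.
B: 0→2, due 10, lateness -8
D: 2→9, due 18, lateness -9
C: 9→18, due 9, lateness 9
A: 18→28, due 11, lateness 17
Maximum = 17.
EDD 10, LPT 18, FIFO 12, SPT 17 → minimum 10.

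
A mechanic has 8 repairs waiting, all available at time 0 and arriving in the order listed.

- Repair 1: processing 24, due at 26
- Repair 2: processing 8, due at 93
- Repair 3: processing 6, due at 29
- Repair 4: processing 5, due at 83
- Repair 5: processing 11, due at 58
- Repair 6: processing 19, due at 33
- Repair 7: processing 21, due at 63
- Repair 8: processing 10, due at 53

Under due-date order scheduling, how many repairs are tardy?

EDD (increasing due date): Repair 1 Repair 3 Repair 6 Repair 8 Repair 5 Repair 7 Repair 4 Repair 2.
Repair 1: 0→24, due 26, tardiness 0
Repair 3: 24→30, due 29, tardiness 1
Repair 6: 30→49, due 33, tardiness 16
Repair 8: 49→59, due 53, tardiness 6
Repair 5: 59→70, due 58, tardiness 12
Repair 7: 70→91, due 63, tardiness 28
Repair 4: 91→96, due 83, tardiness 13
Repair 2: 96→104, due 93, tardiness 11
Late repairs: 7.

7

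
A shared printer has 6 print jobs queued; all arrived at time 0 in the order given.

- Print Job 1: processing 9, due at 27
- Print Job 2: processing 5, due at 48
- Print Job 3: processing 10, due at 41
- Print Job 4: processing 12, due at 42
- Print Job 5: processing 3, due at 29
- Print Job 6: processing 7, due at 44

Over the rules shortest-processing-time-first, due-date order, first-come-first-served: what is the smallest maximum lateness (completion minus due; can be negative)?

-2

SPT (increasing processing time): Print Job 5 Print Job 2 Print Job 6 Print Job 1 Print Job 3 Print Job 4.
Print Job 5: 0→3, due 29, lateness -26
Print Job 2: 3→8, due 48, lateness -40
Print Job 6: 8→15, due 44, lateness -29
Print Job 1: 15→24, due 27, lateness -3
Print Job 3: 24→34, due 41, lateness -7
Print Job 4: 34→46, due 42, lateness 4
Maximum = 4.
EDD (increasing due date): Print Job 1 Print Job 5 Print Job 3 Print Job 4 Print Job 6 Print Job 2.
Print Job 1: 0→9, due 27, lateness -18
Print Job 5: 9→12, due 29, lateness -17
Print Job 3: 12→22, due 41, lateness -19
Print Job 4: 22→34, due 42, lateness -8
Print Job 6: 34→41, due 44, lateness -3
Print Job 2: 41→46, due 48, lateness -2
Maximum = -2.
FIFO (arrival order): Print Job 1 Print Job 2 Print Job 3 Print Job 4 Print Job 5 Print Job 6.
Print Job 1: 0→9, due 27, lateness -18
Print Job 2: 9→14, due 48, lateness -34
Print Job 3: 14→24, due 41, lateness -17
Print Job 4: 24→36, due 42, lateness -6
Print Job 5: 36→39, due 29, lateness 10
Print Job 6: 39→46, due 44, lateness 2
Maximum = 10.
SPT 4, EDD -2, FIFO 10 → minimum -2.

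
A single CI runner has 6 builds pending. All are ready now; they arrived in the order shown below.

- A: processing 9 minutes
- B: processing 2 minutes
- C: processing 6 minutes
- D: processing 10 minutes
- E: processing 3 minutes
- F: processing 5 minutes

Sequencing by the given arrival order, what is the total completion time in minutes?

FIFO (arrival order): A B C D E F.
A: 0→9
B: 9→11
C: 11→17
D: 17→27
E: 27→30
F: 30→35
Sum = 9+11+17+27+30+35 = 129.

129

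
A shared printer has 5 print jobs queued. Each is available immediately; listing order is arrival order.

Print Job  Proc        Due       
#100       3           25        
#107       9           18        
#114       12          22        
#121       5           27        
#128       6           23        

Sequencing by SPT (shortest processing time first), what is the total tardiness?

SPT (increasing processing time): #100 #121 #128 #107 #114.
#100: 0→3, due 25, tardiness 0
#121: 3→8, due 27, tardiness 0
#128: 8→14, due 23, tardiness 0
#107: 14→23, due 18, tardiness 5
#114: 23→35, due 22, tardiness 13
Sum = 0+0+0+5+13 = 18.

18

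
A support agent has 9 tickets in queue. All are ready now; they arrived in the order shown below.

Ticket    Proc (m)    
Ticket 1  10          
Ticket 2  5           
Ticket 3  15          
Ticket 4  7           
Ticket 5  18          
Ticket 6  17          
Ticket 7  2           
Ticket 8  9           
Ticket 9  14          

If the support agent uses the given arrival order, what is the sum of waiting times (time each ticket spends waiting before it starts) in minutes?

FIFO (arrival order): Ticket 1 Ticket 2 Ticket 3 Ticket 4 Ticket 5 Ticket 6 Ticket 7 Ticket 8 Ticket 9.
Ticket 1: waits 0, runs 0→10
Ticket 2: waits 10, runs 10→15
Ticket 3: waits 15, runs 15→30
Ticket 4: waits 30, runs 30→37
Ticket 5: waits 37, runs 37→55
Ticket 6: waits 55, runs 55→72
Ticket 7: waits 72, runs 72→74
Ticket 8: waits 74, runs 74→83
Ticket 9: waits 83, runs 83→97
Sum = 0+10+15+30+37+55+72+74+83 = 376.

376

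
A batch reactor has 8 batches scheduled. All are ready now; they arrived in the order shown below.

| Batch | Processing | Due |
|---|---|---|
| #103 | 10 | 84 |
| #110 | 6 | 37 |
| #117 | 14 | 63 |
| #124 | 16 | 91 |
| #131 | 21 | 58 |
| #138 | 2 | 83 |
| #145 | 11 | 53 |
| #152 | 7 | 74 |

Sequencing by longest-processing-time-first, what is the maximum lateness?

48

LPT (decreasing processing time): #131 #124 #117 #145 #103 #152 #110 #138.
#131: 0→21, due 58, lateness -37
#124: 21→37, due 91, lateness -54
#117: 37→51, due 63, lateness -12
#145: 51→62, due 53, lateness 9
#103: 62→72, due 84, lateness -12
#152: 72→79, due 74, lateness 5
#110: 79→85, due 37, lateness 48
#138: 85→87, due 83, lateness 4
Maximum = 48.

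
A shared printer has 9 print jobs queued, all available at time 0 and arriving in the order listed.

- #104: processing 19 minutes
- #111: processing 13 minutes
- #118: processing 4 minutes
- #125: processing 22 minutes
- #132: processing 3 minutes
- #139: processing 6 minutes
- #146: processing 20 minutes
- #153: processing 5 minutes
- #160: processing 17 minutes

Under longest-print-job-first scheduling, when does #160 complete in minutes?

LPT (decreasing processing time): #125 #146 #104 #160 #111 #139 #153 #118 #132.
#125: 0→22
#146: 22→42
#104: 42→61
#160: 61→78

78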